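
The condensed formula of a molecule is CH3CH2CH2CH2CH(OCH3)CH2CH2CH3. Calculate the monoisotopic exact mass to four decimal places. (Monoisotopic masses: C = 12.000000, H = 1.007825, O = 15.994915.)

144.1514

Atom tally by fragment:
  CH3 → C:1 H:3
  CH2 → C:1 H:2
  CH2 → C:1 H:2
  CH2 → C:1 H:2
  CH(OCH3) → C:2 H:4 O:1
  CH2 → C:1 H:2
  CH2 → C:1 H:2
  CH3 → C:1 H:3
Element totals:
  C: 9
  H: 20
  O: 1
Molecular formula: C9H20O.
  M = 9(12.0) + 20(1.007825) + 15.994915
    = 108.000000 + 20.156500 + 15.994915 = 144.151415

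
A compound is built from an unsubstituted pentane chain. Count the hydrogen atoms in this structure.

Atom tally by fragment:
  CH3 → C:1 H:3
  CH2 → C:1 H:2
  CH2 → C:1 H:2
  CH2 → C:1 H:2
  CH3 → C:1 H:3
Element totals:
  C: 5
  H: 12

12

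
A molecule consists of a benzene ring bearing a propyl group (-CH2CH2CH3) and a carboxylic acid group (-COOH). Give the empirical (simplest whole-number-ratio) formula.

Atom tally by fragment:
  benzene ring core → C:6 H:6
  (− 2 ring H displaced by substituents)
  + CH2CH2CH3 → C:3 H:7
  + COOH → C:1 H:1 O:2
Element totals:
  C: 10
  H: 12
  O: 2
Molecular formula: C10H12O2.
gcd of subscripts = 2; dividing each by 2:
  C: 10/2 = 5
  H: 12/2 = 6
  O: 2/2 = 1

C5H6O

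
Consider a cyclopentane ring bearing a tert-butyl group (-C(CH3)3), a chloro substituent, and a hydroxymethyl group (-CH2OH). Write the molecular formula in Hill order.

Atom tally by fragment:
  cyclopentane ring core → C:5 H:10
  (− 3 ring H displaced by substituents)
  + C(CH3)3 → C:4 H:9
  + Cl → Cl:1
  + CH2OH → C:1 H:3 O:1
Element totals:
  C: 10
  H: 19
  Cl: 1
  O: 1

C10H19ClO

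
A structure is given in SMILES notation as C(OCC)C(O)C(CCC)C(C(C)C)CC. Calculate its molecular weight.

Atom tally by fragment:
  C2H5OCH2 → C:3 H:7 O:1
  CH(OH) → C:1 H:2 O:1
  CH(CH2CH2CH3) → C:4 H:8
  CH(CH(CH3)2) → C:4 H:8
  CH2 → C:1 H:2
  CH3 → C:1 H:3
Element totals:
  C: 14
  H: 30
  O: 2
Molecular formula: C14H30O2.
  M = 14(12.011) + 30(1.008) + 2(15.999)
    = 168.154 + 30.240 + 31.998 = 230.392

230.39 g/mol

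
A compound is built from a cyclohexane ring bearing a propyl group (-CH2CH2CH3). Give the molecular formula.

Atom tally by fragment:
  cyclohexane ring core → C:6 H:12
  (− 1 ring H displaced by substituents)
  + CH2CH2CH3 → C:3 H:7
Element totals:
  C: 9
  H: 18

C9H18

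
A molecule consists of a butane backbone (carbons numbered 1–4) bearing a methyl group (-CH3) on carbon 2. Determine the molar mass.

72.15 g/mol

Atom tally by fragment:
  CH3 → C:1 H:3
  CH(CH3) → C:2 H:4
  CH2 → C:1 H:2
  CH3 → C:1 H:3
Element totals:
  C: 5
  H: 12
Molecular formula: C5H12.
  M = 5(12.011) + 12(1.008)
    = 60.055 + 12.096 = 72.151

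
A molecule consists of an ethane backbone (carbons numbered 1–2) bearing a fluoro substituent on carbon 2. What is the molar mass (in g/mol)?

48.06 g/mol

Atom tally by fragment:
  CH3 → C:1 H:3
  CH2F → C:1 H:2 F:1
Element totals:
  C: 2
  H: 5
  F: 1
Molecular formula: C2H5F.
  M = 2(12.011) + 5(1.008) + 18.998
    = 24.022 + 5.040 + 18.998 = 48.060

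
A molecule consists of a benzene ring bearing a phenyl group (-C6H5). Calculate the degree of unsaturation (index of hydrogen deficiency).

8

Atom tally by fragment:
  benzene ring core → C:6 H:6
  (− 1 ring H displaced by substituents)
  + C6H5 → C:6 H:5
Element totals:
  C: 12
  H: 10
Molecular formula: C12H10.
DoU = (2C + 2 + N − H − X) / 2 = (2·12 + 2 + 0 − 10 − 0) / 2 = 8.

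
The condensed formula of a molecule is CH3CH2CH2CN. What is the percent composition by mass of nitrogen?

Element totals:
  C: 4
  H: 7
  N: 1
Molecular formula: C4H7N.
Molar mass = 69.107 g/mol.
Mass from N: 1 × 14.007 = 14.007 g/mol.
%N = 14.007 / 69.107 × 100 = 20.27%.

20.27%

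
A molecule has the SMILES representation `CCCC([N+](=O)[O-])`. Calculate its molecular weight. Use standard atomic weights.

Atom tally by fragment:
  CH3 → C:1 H:3
  CH2 → C:1 H:2
  CH2 → C:1 H:2
  CH2NO2 → C:1 H:2 N:1 O:2
Element totals:
  C: 4
  H: 9
  N: 1
  O: 2
Molecular formula: C4H9NO2.
  M = 4(12.011) + 9(1.008) + 14.007 + 2(15.999)
    = 48.044 + 9.072 + 14.007 + 31.998 = 103.121

103.12 g/mol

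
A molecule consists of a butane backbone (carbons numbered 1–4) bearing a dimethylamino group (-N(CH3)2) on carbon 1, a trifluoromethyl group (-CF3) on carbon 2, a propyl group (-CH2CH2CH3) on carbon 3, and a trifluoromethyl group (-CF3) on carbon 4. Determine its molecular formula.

Atom tally by fragment:
  (CH3)2NCH2 → C:3 H:8 N:1
  CH(CF3) → C:2 H:1 F:3
  CH(CH2CH2CH3) → C:4 H:8
  CH2CF3 → C:2 H:2 F:3
Element totals:
  C: 11
  H: 19
  F: 6
  N: 1

C11H19F6N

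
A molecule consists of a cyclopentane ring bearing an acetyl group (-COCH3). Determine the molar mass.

Atom tally by fragment:
  cyclopentane ring core → C:5 H:10
  (− 1 ring H displaced by substituents)
  + COCH3 → C:2 H:3 O:1
Element totals:
  C: 7
  H: 12
  O: 1
Molecular formula: C7H12O.
  M = 7(12.011) + 12(1.008) + 15.999
    = 84.077 + 12.096 + 15.999 = 112.172

112.17 g/mol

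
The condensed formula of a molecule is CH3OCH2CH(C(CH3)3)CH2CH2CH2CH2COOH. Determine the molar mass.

216.32 g/mol

Atom tally by fragment:
  CH3OCH2 → C:2 H:5 O:1
  CH(C(CH3)3) → C:5 H:10
  CH2 → C:1 H:2
  CH2 → C:1 H:2
  CH2 → C:1 H:2
  CH2COOH → C:2 H:3 O:2
Element totals:
  C: 12
  H: 24
  O: 3
Molecular formula: C12H24O3.
  M = 12(12.011) + 24(1.008) + 3(15.999)
    = 144.132 + 24.192 + 47.997 = 216.321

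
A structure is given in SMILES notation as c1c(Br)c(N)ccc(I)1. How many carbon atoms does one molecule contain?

6

Atom tally by fragment:
  benzene ring core → C:6 H:6
  (− 3 ring H displaced by substituents)
  + Br → Br:1
  + NH2 → N:1 H:2
  + I → I:1
Element totals:
  C: 6
  H: 5
  Br: 1
  I: 1
  N: 1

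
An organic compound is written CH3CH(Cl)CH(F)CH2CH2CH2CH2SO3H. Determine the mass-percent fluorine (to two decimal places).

Atom tally by fragment:
  CH3 → C:1 H:3
  CH(Cl) → C:1 H:1 Cl:1
  CH(F) → C:1 H:1 F:1
  CH2 → C:1 H:2
  CH2 → C:1 H:2
  CH2 → C:1 H:2
  CH2SO3H → C:1 H:3 S:1 O:3
Element totals:
  C: 7
  H: 14
  Cl: 1
  F: 1
  O: 3
  S: 1
Molecular formula: C7H14ClFO3S.
Molar mass = 232.694 g/mol.
Mass from F: 1 × 18.998 = 18.998 g/mol.
%F = 18.998 / 232.694 × 100 = 8.16%.

8.16%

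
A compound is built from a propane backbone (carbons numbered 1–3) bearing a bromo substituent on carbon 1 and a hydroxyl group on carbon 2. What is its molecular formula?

Atom tally by fragment:
  BrCH2 → C:1 H:2 Br:1
  CH(OH) → C:1 H:2 O:1
  CH3 → C:1 H:3
Element totals:
  C: 3
  H: 7
  Br: 1
  O: 1

C3H7BrO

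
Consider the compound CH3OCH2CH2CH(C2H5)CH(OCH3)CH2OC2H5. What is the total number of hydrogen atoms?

24

Atom tally by fragment:
  CH3OCH2 → C:2 H:5 O:1
  CH2 → C:1 H:2
  CH(C2H5) → C:3 H:6
  CH(OCH3) → C:2 H:4 O:1
  CH2OC2H5 → C:3 H:7 O:1
Element totals:
  C: 11
  H: 24
  O: 3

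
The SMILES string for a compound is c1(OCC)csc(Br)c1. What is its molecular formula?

C6H7BrOS

Atom tally by fragment:
  thiophene ring core → C:4 H:4 S:1
  (− 2 ring H displaced by substituents)
  + OC2H5 → C:2 H:5 O:1
  + Br → Br:1
Element totals:
  C: 6
  H: 7
  Br: 1
  O: 1
  S: 1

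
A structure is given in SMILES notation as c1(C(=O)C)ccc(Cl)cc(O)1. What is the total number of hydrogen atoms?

Atom tally by fragment:
  benzene ring core → C:6 H:6
  (− 3 ring H displaced by substituents)
  + COCH3 → C:2 H:3 O:1
  + Cl → Cl:1
  + OH → O:1 H:1
Element totals:
  C: 8
  H: 7
  Cl: 1
  O: 2

7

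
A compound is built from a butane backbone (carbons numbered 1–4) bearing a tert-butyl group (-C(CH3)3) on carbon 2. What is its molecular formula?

Atom tally by fragment:
  CH3 → C:1 H:3
  CH(C(CH3)3) → C:5 H:10
  CH2 → C:1 H:2
  CH3 → C:1 H:3
Element totals:
  C: 8
  H: 18

C8H18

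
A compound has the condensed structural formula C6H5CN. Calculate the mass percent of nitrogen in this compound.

13.58%

Atom tally by fragment:
  benzene ring core → C:6 H:6
  (− 1 ring H displaced by substituents)
  + CN → C:1 N:1
Element totals:
  C: 7
  H: 5
  N: 1
Molecular formula: C7H5N.
Molar mass = 103.124 g/mol.
Mass from N: 1 × 14.007 = 14.007 g/mol.
%N = 14.007 / 103.124 × 100 = 13.58%.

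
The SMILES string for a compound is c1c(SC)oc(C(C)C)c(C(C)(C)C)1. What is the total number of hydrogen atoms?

20

Atom tally by fragment:
  furan ring core → C:4 H:4 O:1
  (− 3 ring H displaced by substituents)
  + SCH3 → C:1 H:3 S:1
  + CH(CH3)2 → C:3 H:7
  + C(CH3)3 → C:4 H:9
Element totals:
  C: 12
  H: 20
  O: 1
  S: 1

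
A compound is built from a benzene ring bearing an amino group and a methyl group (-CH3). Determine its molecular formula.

Atom tally by fragment:
  benzene ring core → C:6 H:6
  (− 2 ring H displaced by substituents)
  + NH2 → N:1 H:2
  + CH3 → C:1 H:3
Element totals:
  C: 7
  H: 9
  N: 1

C7H9N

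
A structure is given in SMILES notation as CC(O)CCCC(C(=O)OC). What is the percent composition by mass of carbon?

59.98%

Atom tally by fragment:
  CH3 → C:1 H:3
  CH(OH) → C:1 H:2 O:1
  CH2 → C:1 H:2
  CH2 → C:1 H:2
  CH2 → C:1 H:2
  CH2COOCH3 → C:3 H:5 O:2
Element totals:
  C: 8
  H: 16
  O: 3
Molecular formula: C8H16O3.
Molar mass = 160.213 g/mol.
Mass from C: 8 × 12.011 = 96.088 g/mol.
%C = 96.088 / 160.213 × 100 = 59.98%.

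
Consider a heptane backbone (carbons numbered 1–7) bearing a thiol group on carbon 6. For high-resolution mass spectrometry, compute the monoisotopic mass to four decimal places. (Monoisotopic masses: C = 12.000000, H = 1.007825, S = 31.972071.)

Atom tally by fragment:
  CH3 → C:1 H:3
  CH2 → C:1 H:2
  CH2 → C:1 H:2
  CH2 → C:1 H:2
  CH2 → C:1 H:2
  CH(SH) → C:1 H:2 S:1
  CH3 → C:1 H:3
Element totals:
  C: 7
  H: 16
  S: 1
Molecular formula: C7H16S.
  M = 7(12.0) + 16(1.007825) + 31.972071
    = 84.000000 + 16.125200 + 31.972071 = 132.097271

132.0973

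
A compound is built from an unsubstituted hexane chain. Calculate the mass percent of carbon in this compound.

Atom tally by fragment:
  CH3 → C:1 H:3
  CH2 → C:1 H:2
  CH2 → C:1 H:2
  CH2 → C:1 H:2
  CH2 → C:1 H:2
  CH3 → C:1 H:3
Element totals:
  C: 6
  H: 14
Molecular formula: C6H14.
Molar mass = 86.178 g/mol.
Mass from C: 6 × 12.011 = 72.066 g/mol.
%C = 72.066 / 86.178 × 100 = 83.62%.

83.62%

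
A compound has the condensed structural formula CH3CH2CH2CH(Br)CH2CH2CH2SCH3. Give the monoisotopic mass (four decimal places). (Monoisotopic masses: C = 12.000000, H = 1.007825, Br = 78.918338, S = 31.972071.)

224.0234

Atom tally by fragment:
  CH3 → C:1 H:3
  CH2 → C:1 H:2
  CH2 → C:1 H:2
  CH(Br) → C:1 H:1 Br:1
  CH2 → C:1 H:2
  CH2 → C:1 H:2
  CH2SCH3 → C:2 H:5 S:1
Element totals:
  C: 8
  H: 17
  Br: 1
  S: 1
Molecular formula: C8H17BrS.
  M = 8(12.0) + 17(1.007825) + 78.918338 + 31.972071
    = 96.000000 + 17.133025 + 78.918338 + 31.972071 = 224.023434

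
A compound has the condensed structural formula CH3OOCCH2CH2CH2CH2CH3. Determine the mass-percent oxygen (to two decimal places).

Element totals:
  C: 7
  H: 14
  O: 2
Molecular formula: C7H14O2.
Molar mass = 130.187 g/mol.
Mass from O: 2 × 15.999 = 31.998 g/mol.
%O = 31.998 / 130.187 × 100 = 24.58%.

24.58%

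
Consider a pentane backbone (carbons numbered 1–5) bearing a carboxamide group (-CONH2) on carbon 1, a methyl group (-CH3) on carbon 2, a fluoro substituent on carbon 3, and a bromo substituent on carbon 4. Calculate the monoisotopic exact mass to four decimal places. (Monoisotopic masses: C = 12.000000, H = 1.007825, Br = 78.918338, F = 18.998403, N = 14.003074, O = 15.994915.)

Atom tally by fragment:
  H2NOCCH2 → C:2 H:4 O:1 N:1
  CH(CH3) → C:2 H:4
  CH(F) → C:1 H:1 F:1
  CH(Br) → C:1 H:1 Br:1
  CH3 → C:1 H:3
Element totals:
  C: 7
  H: 13
  Br: 1
  F: 1
  N: 1
  O: 1
Molecular formula: C7H13BrFNO.
  M = 7(12.0) + 13(1.007825) + 78.918338 + 18.998403 + 14.003074 + 15.994915
    = 84.000000 + 13.101725 + 78.918338 + 18.998403 + 14.003074 + 15.994915 = 225.016455

225.0165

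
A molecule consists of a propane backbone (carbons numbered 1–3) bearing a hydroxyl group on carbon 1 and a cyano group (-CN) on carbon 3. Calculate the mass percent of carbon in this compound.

Atom tally by fragment:
  HOCH2 → C:1 H:3 O:1
  CH2 → C:1 H:2
  CH2CN → C:2 H:2 N:1
Element totals:
  C: 4
  H: 7
  N: 1
  O: 1
Molecular formula: C4H7NO.
Molar mass = 85.106 g/mol.
Mass from C: 4 × 12.011 = 48.044 g/mol.
%C = 48.044 / 85.106 × 100 = 56.45%.

56.45%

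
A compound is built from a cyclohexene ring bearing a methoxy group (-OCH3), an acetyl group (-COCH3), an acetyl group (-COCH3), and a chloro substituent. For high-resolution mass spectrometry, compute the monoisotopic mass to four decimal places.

Atom tally by fragment:
  cyclohexene ring core → C:6 H:10
  (− 4 ring H displaced by substituents)
  + OCH3 → C:1 H:3 O:1
  + COCH3 → C:2 H:3 O:1
  + COCH3 → C:2 H:3 O:1
  + Cl → Cl:1
Element totals:
  C: 11
  H: 15
  Cl: 1
  O: 3
Molecular formula: C11H15ClO3.
  M = 11(12.0) + 15(1.007825) + 34.968853 + 3(15.994915)
    = 132.000000 + 15.117375 + 34.968853 + 47.984745 = 230.070973

230.0710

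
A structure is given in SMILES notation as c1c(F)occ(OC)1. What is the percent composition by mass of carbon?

51.73%

Atom tally by fragment:
  furan ring core → C:4 H:4 O:1
  (− 2 ring H displaced by substituents)
  + F → F:1
  + OCH3 → C:1 H:3 O:1
Element totals:
  C: 5
  H: 5
  F: 1
  O: 2
Molecular formula: C5H5FO2.
Molar mass = 116.091 g/mol.
Mass from C: 5 × 12.011 = 60.055 g/mol.
%C = 60.055 / 116.091 × 100 = 51.73%.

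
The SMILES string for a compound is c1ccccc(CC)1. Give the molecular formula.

Atom tally by fragment:
  benzene ring core → C:6 H:6
  (− 1 ring H displaced by substituents)
  + C2H5 → C:2 H:5
Element totals:
  C: 8
  H: 10

C8H10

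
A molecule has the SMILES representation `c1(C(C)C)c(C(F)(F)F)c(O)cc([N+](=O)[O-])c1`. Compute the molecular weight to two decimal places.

Atom tally by fragment:
  benzene ring core → C:6 H:6
  (− 4 ring H displaced by substituents)
  + CH(CH3)2 → C:3 H:7
  + CF3 → C:1 F:3
  + OH → O:1 H:1
  + NO2 → N:1 O:2
Element totals:
  C: 10
  H: 10
  F: 3
  N: 1
  O: 3
Molecular formula: C10H10F3NO3.
  M = 10(12.011) + 10(1.008) + 3(18.998) + 14.007 + 3(15.999)
    = 120.110 + 10.080 + 56.994 + 14.007 + 47.997 = 249.188

249.19 g/mol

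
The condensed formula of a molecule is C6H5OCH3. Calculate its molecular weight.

108.14 g/mol

Atom tally by fragment:
  benzene ring core → C:6 H:6
  (− 1 ring H displaced by substituents)
  + OCH3 → C:1 H:3 O:1
Element totals:
  C: 7
  H: 8
  O: 1
Molecular formula: C7H8O.
  M = 7(12.011) + 8(1.008) + 15.999
    = 84.077 + 8.064 + 15.999 = 108.140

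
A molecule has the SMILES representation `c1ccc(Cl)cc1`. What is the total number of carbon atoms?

6

Atom tally by fragment:
  benzene ring core → C:6 H:6
  (− 1 ring H displaced by substituents)
  + Cl → Cl:1
Element totals:
  C: 6
  H: 5
  Cl: 1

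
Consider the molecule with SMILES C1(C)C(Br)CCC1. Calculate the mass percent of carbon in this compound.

44.20%

Atom tally by fragment:
  cyclopentane ring core → C:5 H:10
  (− 2 ring H displaced by substituents)
  + CH3 → C:1 H:3
  + Br → Br:1
Element totals:
  C: 6
  H: 11
  Br: 1
Molecular formula: C6H11Br.
Molar mass = 163.058 g/mol.
Mass from C: 6 × 12.011 = 72.066 g/mol.
%C = 72.066 / 163.058 × 100 = 44.20%.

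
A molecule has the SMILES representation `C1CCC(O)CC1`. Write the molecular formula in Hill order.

Atom tally by fragment:
  cyclohexane ring core → C:6 H:12
  (− 1 ring H displaced by substituents)
  + OH → O:1 H:1
Element totals:
  C: 6
  H: 12
  O: 1

C6H12O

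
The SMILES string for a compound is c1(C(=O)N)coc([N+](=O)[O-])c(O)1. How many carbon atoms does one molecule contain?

5

Atom tally by fragment:
  furan ring core → C:4 H:4 O:1
  (− 3 ring H displaced by substituents)
  + CONH2 → C:1 H:2 O:1 N:1
  + NO2 → N:1 O:2
  + OH → O:1 H:1
Element totals:
  C: 5
  H: 4
  N: 2
  O: 5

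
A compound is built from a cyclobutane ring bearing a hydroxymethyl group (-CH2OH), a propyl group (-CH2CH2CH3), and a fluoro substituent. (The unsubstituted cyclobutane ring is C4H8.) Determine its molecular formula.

Atom tally by fragment:
  cyclobutane ring core → C:4 H:8
  (− 3 ring H displaced by substituents)
  + CH2OH → C:1 H:3 O:1
  + CH2CH2CH3 → C:3 H:7
  + F → F:1
Element totals:
  C: 8
  H: 15
  F: 1
  O: 1

C8H15FO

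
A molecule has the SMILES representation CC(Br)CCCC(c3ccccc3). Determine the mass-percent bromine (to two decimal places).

Atom tally by fragment:
  CH3 → C:1 H:3
  CH(Br) → C:1 H:1 Br:1
  CH2 → C:1 H:2
  CH2 → C:1 H:2
  CH2 → C:1 H:2
  CH2C6H5 → C:7 H:7
Element totals:
  C: 12
  H: 17
  Br: 1
Molecular formula: C12H17Br.
Molar mass = 241.172 g/mol.
Mass from Br: 1 × 79.904 = 79.904 g/mol.
%Br = 79.904 / 241.172 × 100 = 33.13%.

33.13%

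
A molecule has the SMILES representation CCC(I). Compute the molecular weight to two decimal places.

169.99 g/mol

Atom tally by fragment:
  CH3 → C:1 H:3
  CH2 → C:1 H:2
  CH2I → C:1 H:2 I:1
Element totals:
  C: 3
  H: 7
  I: 1
Molecular formula: C3H7I.
  M = 3(12.011) + 7(1.008) + 126.904
    = 36.033 + 7.056 + 126.904 = 169.993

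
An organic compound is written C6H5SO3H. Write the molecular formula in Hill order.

C6H6O3S

Element totals:
  C: 6
  H: 6
  O: 3
  S: 1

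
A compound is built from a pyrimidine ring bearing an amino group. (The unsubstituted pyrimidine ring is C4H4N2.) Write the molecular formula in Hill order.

C4H5N3

Atom tally by fragment:
  pyrimidine ring core → C:4 H:4 N:2
  (− 1 ring H displaced by substituents)
  + NH2 → N:1 H:2
Element totals:
  C: 4
  H: 5
  N: 3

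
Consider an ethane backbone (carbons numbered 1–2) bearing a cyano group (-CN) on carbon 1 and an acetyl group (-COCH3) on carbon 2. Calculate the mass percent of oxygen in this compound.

Atom tally by fragment:
  NCCH2 → C:2 H:2 N:1
  CH2COCH3 → C:3 H:5 O:1
Element totals:
  C: 5
  H: 7
  N: 1
  O: 1
Molecular formula: C5H7NO.
Molar mass = 97.117 g/mol.
Mass from O: 1 × 15.999 = 15.999 g/mol.
%O = 15.999 / 97.117 × 100 = 16.47%.

16.47%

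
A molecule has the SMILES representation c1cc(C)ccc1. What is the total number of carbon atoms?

7

Atom tally by fragment:
  benzene ring core → C:6 H:6
  (− 1 ring H displaced by substituents)
  + CH3 → C:1 H:3
Element totals:
  C: 7
  H: 8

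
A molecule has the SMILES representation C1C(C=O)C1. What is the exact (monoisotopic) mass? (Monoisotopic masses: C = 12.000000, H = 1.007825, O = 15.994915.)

Atom tally by fragment:
  cyclopropane ring core → C:3 H:6
  (− 1 ring H displaced by substituents)
  + CHO → C:1 H:1 O:1
Element totals:
  C: 4
  H: 6
  O: 1
Molecular formula: C4H6O.
  M = 4(12.0) + 6(1.007825) + 15.994915
    = 48.000000 + 6.046950 + 15.994915 = 70.041865

70.0419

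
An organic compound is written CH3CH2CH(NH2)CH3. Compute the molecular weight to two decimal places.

Element totals:
  C: 4
  H: 11
  N: 1
Molecular formula: C4H11N.
  M = 4(12.011) + 11(1.008) + 14.007
    = 48.044 + 11.088 + 14.007 = 73.139

73.14 g/mol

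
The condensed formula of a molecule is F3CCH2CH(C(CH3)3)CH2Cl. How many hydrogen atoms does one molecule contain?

14

Element totals:
  C: 8
  H: 14
  Cl: 1
  F: 3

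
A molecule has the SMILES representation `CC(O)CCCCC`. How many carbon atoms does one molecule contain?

7

Atom tally by fragment:
  CH3 → C:1 H:3
  CH(OH) → C:1 H:2 O:1
  CH2 → C:1 H:2
  CH2 → C:1 H:2
  CH2 → C:1 H:2
  CH2 → C:1 H:2
  CH3 → C:1 H:3
Element totals:
  C: 7
  H: 16
  O: 1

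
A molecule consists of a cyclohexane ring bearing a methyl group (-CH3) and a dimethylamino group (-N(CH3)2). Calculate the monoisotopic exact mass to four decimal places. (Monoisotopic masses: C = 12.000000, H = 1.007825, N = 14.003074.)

Atom tally by fragment:
  cyclohexane ring core → C:6 H:12
  (− 2 ring H displaced by substituents)
  + CH3 → C:1 H:3
  + N(CH3)2 → N:1 C:2 H:6
Element totals:
  C: 9
  H: 19
  N: 1
Molecular formula: C9H19N.
  M = 9(12.0) + 19(1.007825) + 14.003074
    = 108.000000 + 19.148675 + 14.003074 = 141.151749

141.1517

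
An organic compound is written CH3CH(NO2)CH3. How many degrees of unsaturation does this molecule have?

1

Element totals:
  C: 3
  H: 7
  N: 1
  O: 2
Molecular formula: C3H7NO2.
DoU = (2C + 2 + N − H − X) / 2 = (2·3 + 2 + 1 − 7 − 0) / 2 = 1.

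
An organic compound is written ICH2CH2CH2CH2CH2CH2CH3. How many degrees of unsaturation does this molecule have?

0

Element totals:
  C: 7
  H: 15
  I: 1
Molecular formula: C7H15I.
DoU = (2C + 2 + N − H − X) / 2 = (2·7 + 2 + 0 − 15 − 1) / 2 = 0.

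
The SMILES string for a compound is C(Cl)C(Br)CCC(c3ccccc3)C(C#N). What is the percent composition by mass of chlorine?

Atom tally by fragment:
  ClCH2 → C:1 H:2 Cl:1
  CH(Br) → C:1 H:1 Br:1
  CH2 → C:1 H:2
  CH2 → C:1 H:2
  CH(C6H5) → C:7 H:6
  CH2CN → C:2 H:2 N:1
Element totals:
  C: 13
  H: 15
  Br: 1
  Cl: 1
  N: 1
Molecular formula: C13H15BrClN.
Molar mass = 300.624 g/mol.
Mass from Cl: 1 × 35.45 = 35.450 g/mol.
%Cl = 35.450 / 300.624 × 100 = 11.79%.

11.79%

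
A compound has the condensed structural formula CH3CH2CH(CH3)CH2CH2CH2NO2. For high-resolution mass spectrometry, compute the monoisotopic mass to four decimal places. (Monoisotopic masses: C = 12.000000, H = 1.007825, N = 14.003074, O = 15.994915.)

Element totals:
  C: 7
  H: 15
  N: 1
  O: 2
Molecular formula: C7H15NO2.
  M = 7(12.0) + 15(1.007825) + 14.003074 + 2(15.994915)
    = 84.000000 + 15.117375 + 14.003074 + 31.989830 = 145.110279

145.1103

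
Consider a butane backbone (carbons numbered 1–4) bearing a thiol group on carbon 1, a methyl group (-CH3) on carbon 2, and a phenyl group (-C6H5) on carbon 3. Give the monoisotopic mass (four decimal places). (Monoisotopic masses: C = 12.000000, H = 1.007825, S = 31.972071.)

180.0973

Atom tally by fragment:
  HSCH2 → C:1 H:3 S:1
  CH(CH3) → C:2 H:4
  CH(C6H5) → C:7 H:6
  CH3 → C:1 H:3
Element totals:
  C: 11
  H: 16
  S: 1
Molecular formula: C11H16S.
  M = 11(12.0) + 16(1.007825) + 31.972071
    = 132.000000 + 16.125200 + 31.972071 = 180.097271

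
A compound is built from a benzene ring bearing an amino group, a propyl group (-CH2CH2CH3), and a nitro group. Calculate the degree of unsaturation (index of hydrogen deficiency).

5

Atom tally by fragment:
  benzene ring core → C:6 H:6
  (− 3 ring H displaced by substituents)
  + NH2 → N:1 H:2
  + CH2CH2CH3 → C:3 H:7
  + NO2 → N:1 O:2
Element totals:
  C: 9
  H: 12
  N: 2
  O: 2
Molecular formula: C9H12N2O2.
DoU = (2C + 2 + N − H − X) / 2 = (2·9 + 2 + 2 − 12 − 0) / 2 = 5.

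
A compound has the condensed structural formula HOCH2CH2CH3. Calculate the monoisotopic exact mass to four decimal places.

60.0575

Atom tally by fragment:
  HOCH2CH2 → C:2 H:5 O:1
  CH3 → C:1 H:3
Element totals:
  C: 3
  H: 8
  O: 1
Molecular formula: C3H8O.
  M = 3(12.0) + 8(1.007825) + 15.994915
    = 36.000000 + 8.062600 + 15.994915 = 60.057515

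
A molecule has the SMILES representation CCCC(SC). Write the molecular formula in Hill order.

Atom tally by fragment:
  CH3 → C:1 H:3
  CH2 → C:1 H:2
  CH2 → C:1 H:2
  CH2SCH3 → C:2 H:5 S:1
Element totals:
  C: 5
  H: 12
  S: 1

C5H12S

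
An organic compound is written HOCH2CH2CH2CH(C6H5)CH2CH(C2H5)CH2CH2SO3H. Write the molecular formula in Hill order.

Element totals:
  C: 16
  H: 26
  O: 4
  S: 1

C16H26O4S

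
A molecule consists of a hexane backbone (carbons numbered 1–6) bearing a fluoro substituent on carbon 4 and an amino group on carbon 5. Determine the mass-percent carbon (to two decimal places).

Atom tally by fragment:
  CH3 → C:1 H:3
  CH2 → C:1 H:2
  CH2 → C:1 H:2
  CH(F) → C:1 H:1 F:1
  CH(NH2) → C:1 H:3 N:1
  CH3 → C:1 H:3
Element totals:
  C: 6
  H: 14
  F: 1
  N: 1
Molecular formula: C6H14FN.
Molar mass = 119.183 g/mol.
Mass from C: 6 × 12.011 = 72.066 g/mol.
%C = 72.066 / 119.183 × 100 = 60.47%.

60.47%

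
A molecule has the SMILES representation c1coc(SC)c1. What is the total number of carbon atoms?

5

Atom tally by fragment:
  furan ring core → C:4 H:4 O:1
  (− 1 ring H displaced by substituents)
  + SCH3 → C:1 H:3 S:1
Element totals:
  C: 5
  H: 6
  O: 1
  S: 1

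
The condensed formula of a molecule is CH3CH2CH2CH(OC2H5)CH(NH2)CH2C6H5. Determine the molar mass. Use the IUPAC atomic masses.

221.34 g/mol

Atom tally by fragment:
  CH3 → C:1 H:3
  CH2 → C:1 H:2
  CH2 → C:1 H:2
  CH(OC2H5) → C:3 H:6 O:1
  CH(NH2) → C:1 H:3 N:1
  CH2C6H5 → C:7 H:7
Element totals:
  C: 14
  H: 23
  N: 1
  O: 1
Molecular formula: C14H23NO.
  M = 14(12.011) + 23(1.008) + 14.007 + 15.999
    = 168.154 + 23.184 + 14.007 + 15.999 = 221.344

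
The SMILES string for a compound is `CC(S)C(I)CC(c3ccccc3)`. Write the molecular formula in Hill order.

Atom tally by fragment:
  CH3 → C:1 H:3
  CH(SH) → C:1 H:2 S:1
  CH(I) → C:1 H:1 I:1
  CH2 → C:1 H:2
  CH2C6H5 → C:7 H:7
Element totals:
  C: 11
  H: 15
  I: 1
  S: 1

C11H15IS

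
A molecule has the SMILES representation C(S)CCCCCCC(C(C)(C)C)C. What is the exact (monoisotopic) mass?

Atom tally by fragment:
  HSCH2 → C:1 H:3 S:1
  CH2 → C:1 H:2
  CH2 → C:1 H:2
  CH2 → C:1 H:2
  CH2 → C:1 H:2
  CH2 → C:1 H:2
  CH2 → C:1 H:2
  CH(C(CH3)3) → C:5 H:10
  CH3 → C:1 H:3
Element totals:
  C: 13
  H: 28
  S: 1
Molecular formula: C13H28S.
  M = 13(12.0) + 28(1.007825) + 31.972071
    = 156.000000 + 28.219100 + 31.972071 = 216.191171

216.1912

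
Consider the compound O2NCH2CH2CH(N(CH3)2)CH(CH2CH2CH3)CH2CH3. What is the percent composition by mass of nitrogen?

12.95%

Element totals:
  C: 11
  H: 24
  N: 2
  O: 2
Molecular formula: C11H24N2O2.
Molar mass = 216.325 g/mol.
Mass from N: 2 × 14.007 = 28.014 g/mol.
%N = 28.014 / 216.325 × 100 = 12.95%.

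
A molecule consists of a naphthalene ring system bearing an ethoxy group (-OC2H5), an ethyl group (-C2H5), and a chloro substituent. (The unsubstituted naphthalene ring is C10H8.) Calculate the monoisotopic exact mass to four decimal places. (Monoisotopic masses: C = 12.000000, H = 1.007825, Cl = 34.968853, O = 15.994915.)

Atom tally by fragment:
  naphthalene ring system core → C:10 H:8
  (− 3 ring H displaced by substituents)
  + OC2H5 → C:2 H:5 O:1
  + C2H5 → C:2 H:5
  + Cl → Cl:1
Element totals:
  C: 14
  H: 15
  Cl: 1
  O: 1
Molecular formula: C14H15ClO.
  M = 14(12.0) + 15(1.007825) + 34.968853 + 15.994915
    = 168.000000 + 15.117375 + 34.968853 + 15.994915 = 234.081143

234.0811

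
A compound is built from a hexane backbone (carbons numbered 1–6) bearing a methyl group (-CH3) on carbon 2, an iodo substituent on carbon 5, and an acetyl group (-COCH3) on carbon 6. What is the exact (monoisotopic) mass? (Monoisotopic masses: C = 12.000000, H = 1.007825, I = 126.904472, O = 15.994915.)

268.0324

Atom tally by fragment:
  CH3 → C:1 H:3
  CH(CH3) → C:2 H:4
  CH2 → C:1 H:2
  CH2 → C:1 H:2
  CH(I) → C:1 H:1 I:1
  CH2COCH3 → C:3 H:5 O:1
Element totals:
  C: 9
  H: 17
  I: 1
  O: 1
Molecular formula: C9H17IO.
  M = 9(12.0) + 17(1.007825) + 126.904472 + 15.994915
    = 108.000000 + 17.133025 + 126.904472 + 15.994915 = 268.032412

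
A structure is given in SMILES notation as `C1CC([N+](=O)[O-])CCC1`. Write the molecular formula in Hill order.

C6H11NO2

Atom tally by fragment:
  cyclohexane ring core → C:6 H:12
  (− 1 ring H displaced by substituents)
  + NO2 → N:1 O:2
Element totals:
  C: 6
  H: 11
  N: 1
  O: 2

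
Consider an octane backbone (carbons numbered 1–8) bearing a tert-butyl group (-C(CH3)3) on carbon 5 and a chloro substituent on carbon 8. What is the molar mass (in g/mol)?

204.78 g/mol

Atom tally by fragment:
  CH3 → C:1 H:3
  CH2 → C:1 H:2
  CH2 → C:1 H:2
  CH2 → C:1 H:2
  CH(C(CH3)3) → C:5 H:10
  CH2 → C:1 H:2
  CH2 → C:1 H:2
  CH2Cl → C:1 H:2 Cl:1
Element totals:
  C: 12
  H: 25
  Cl: 1
Molecular formula: C12H25Cl.
  M = 12(12.011) + 25(1.008) + 35.45
    = 144.132 + 25.200 + 35.450 = 204.782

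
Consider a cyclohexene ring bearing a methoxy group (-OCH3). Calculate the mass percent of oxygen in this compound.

Atom tally by fragment:
  cyclohexene ring core → C:6 H:10
  (− 1 ring H displaced by substituents)
  + OCH3 → C:1 H:3 O:1
Element totals:
  C: 7
  H: 12
  O: 1
Molecular formula: C7H12O.
Molar mass = 112.172 g/mol.
Mass from O: 1 × 15.999 = 15.999 g/mol.
%O = 15.999 / 112.172 × 100 = 14.26%.

14.26%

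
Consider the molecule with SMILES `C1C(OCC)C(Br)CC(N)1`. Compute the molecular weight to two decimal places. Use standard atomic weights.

208.10 g/mol

Atom tally by fragment:
  cyclopentane ring core → C:5 H:10
  (− 3 ring H displaced by substituents)
  + OC2H5 → C:2 H:5 O:1
  + Br → Br:1
  + NH2 → N:1 H:2
Element totals:
  C: 7
  H: 14
  Br: 1
  N: 1
  O: 1
Molecular formula: C7H14BrNO.
  M = 7(12.011) + 14(1.008) + 79.904 + 14.007 + 15.999
    = 84.077 + 14.112 + 79.904 + 14.007 + 15.999 = 208.099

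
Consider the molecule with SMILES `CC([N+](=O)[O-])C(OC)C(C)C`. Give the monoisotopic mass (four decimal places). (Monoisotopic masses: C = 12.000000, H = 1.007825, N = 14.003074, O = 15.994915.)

161.1052

Atom tally by fragment:
  CH3 → C:1 H:3
  CH(NO2) → C:1 H:1 N:1 O:2
  CH(OCH3) → C:2 H:4 O:1
  CH(CH3) → C:2 H:4
  CH3 → C:1 H:3
Element totals:
  C: 7
  H: 15
  N: 1
  O: 3
Molecular formula: C7H15NO3.
  M = 7(12.0) + 15(1.007825) + 14.003074 + 3(15.994915)
    = 84.000000 + 15.117375 + 14.003074 + 47.984745 = 161.105194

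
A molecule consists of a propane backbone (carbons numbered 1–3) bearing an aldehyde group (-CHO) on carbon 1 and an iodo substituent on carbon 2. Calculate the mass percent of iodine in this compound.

Atom tally by fragment:
  OHCCH2 → C:2 H:3 O:1
  CH(I) → C:1 H:1 I:1
  CH3 → C:1 H:3
Element totals:
  C: 4
  H: 7
  I: 1
  O: 1
Molecular formula: C4H7IO.
Molar mass = 198.003 g/mol.
Mass from I: 1 × 126.904 = 126.904 g/mol.
%I = 126.904 / 198.003 × 100 = 64.09%.

64.09%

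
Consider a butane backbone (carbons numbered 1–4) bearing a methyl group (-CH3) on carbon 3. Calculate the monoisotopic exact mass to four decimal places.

72.0939

Atom tally by fragment:
  CH3 → C:1 H:3
  CH2 → C:1 H:2
  CH(CH3) → C:2 H:4
  CH3 → C:1 H:3
Element totals:
  C: 5
  H: 12
Molecular formula: C5H12.
  M = 5(12.0) + 12(1.007825)
    = 60.000000 + 12.093900 = 72.093900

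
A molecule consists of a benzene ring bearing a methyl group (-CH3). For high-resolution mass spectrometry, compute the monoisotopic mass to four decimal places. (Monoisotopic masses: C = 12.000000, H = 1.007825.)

92.0626

Atom tally by fragment:
  benzene ring core → C:6 H:6
  (− 1 ring H displaced by substituents)
  + CH3 → C:1 H:3
Element totals:
  C: 7
  H: 8
Molecular formula: C7H8.
  M = 7(12.0) + 8(1.007825)
    = 84.000000 + 8.062600 = 92.062600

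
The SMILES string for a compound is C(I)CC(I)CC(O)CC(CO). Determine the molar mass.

Atom tally by fragment:
  ICH2 → C:1 H:2 I:1
  CH2 → C:1 H:2
  CH(I) → C:1 H:1 I:1
  CH2 → C:1 H:2
  CH(OH) → C:1 H:2 O:1
  CH2 → C:1 H:2
  CH2CH2OH → C:2 H:5 O:1
Element totals:
  C: 8
  H: 16
  I: 2
  O: 2
Molecular formula: C8H16I2O2.
  M = 8(12.011) + 16(1.008) + 2(126.904) + 2(15.999)
    = 96.088 + 16.128 + 253.808 + 31.998 = 398.022

398.02 g/mol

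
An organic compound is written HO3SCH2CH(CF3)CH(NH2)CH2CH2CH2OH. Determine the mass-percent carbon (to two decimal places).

31.70%

Atom tally by fragment:
  HO3SCH2 → C:1 H:3 S:1 O:3
  CH(CF3) → C:2 H:1 F:3
  CH(NH2) → C:1 H:3 N:1
  CH2 → C:1 H:2
  CH2CH2OH → C:2 H:5 O:1
Element totals:
  C: 7
  H: 14
  F: 3
  N: 1
  O: 4
  S: 1
Molecular formula: C7H14F3NO4S.
Molar mass = 265.246 g/mol.
Mass from C: 7 × 12.011 = 84.077 g/mol.
%C = 84.077 / 265.246 × 100 = 31.70%.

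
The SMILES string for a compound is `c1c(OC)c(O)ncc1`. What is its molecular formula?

Atom tally by fragment:
  pyridine ring core → C:5 H:5 N:1
  (− 2 ring H displaced by substituents)
  + OCH3 → C:1 H:3 O:1
  + OH → O:1 H:1
Element totals:
  C: 6
  H: 7
  N: 1
  O: 2

C6H7NO2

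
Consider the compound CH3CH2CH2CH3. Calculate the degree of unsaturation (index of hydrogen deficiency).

0

Atom tally by fragment:
  CH3 → C:1 H:3
  CH2 → C:1 H:2
  CH2 → C:1 H:2
  CH3 → C:1 H:3
Element totals:
  C: 4
  H: 10
Molecular formula: C4H10.
DoU = (2C + 2 + N − H − X) / 2 = (2·4 + 2 + 0 − 10 − 0) / 2 = 0.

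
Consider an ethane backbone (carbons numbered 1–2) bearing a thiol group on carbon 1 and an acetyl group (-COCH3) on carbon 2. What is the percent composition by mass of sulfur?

Atom tally by fragment:
  HSCH2 → C:1 H:3 S:1
  CH2COCH3 → C:3 H:5 O:1
Element totals:
  C: 4
  H: 8
  O: 1
  S: 1
Molecular formula: C4H8OS.
Molar mass = 104.167 g/mol.
Mass from S: 1 × 32.06 = 32.060 g/mol.
%S = 32.060 / 104.167 × 100 = 30.78%.

30.78%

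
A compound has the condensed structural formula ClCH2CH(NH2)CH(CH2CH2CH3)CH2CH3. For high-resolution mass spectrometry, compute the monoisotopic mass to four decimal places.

Element totals:
  C: 8
  H: 18
  Cl: 1
  N: 1
Molecular formula: C8H18ClN.
  M = 8(12.0) + 18(1.007825) + 34.968853 + 14.003074
    = 96.000000 + 18.140850 + 34.968853 + 14.003074 = 163.112777

163.1128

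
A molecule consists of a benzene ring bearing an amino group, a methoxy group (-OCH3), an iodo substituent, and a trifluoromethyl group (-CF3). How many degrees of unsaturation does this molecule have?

4

Atom tally by fragment:
  benzene ring core → C:6 H:6
  (− 4 ring H displaced by substituents)
  + NH2 → N:1 H:2
  + OCH3 → C:1 H:3 O:1
  + I → I:1
  + CF3 → C:1 F:3
Element totals:
  C: 8
  H: 7
  F: 3
  I: 1
  N: 1
  O: 1
Molecular formula: C8H7F3INO.
DoU = (2C + 2 + N − H − X) / 2 = (2·8 + 2 + 1 − 7 − 4) / 2 = 4.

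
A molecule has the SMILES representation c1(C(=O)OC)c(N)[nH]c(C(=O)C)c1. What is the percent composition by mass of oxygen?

26.35%

Atom tally by fragment:
  pyrrole ring core → C:4 H:5 N:1
  (− 3 ring H displaced by substituents)
  + COOCH3 → C:2 H:3 O:2
  + NH2 → N:1 H:2
  + COCH3 → C:2 H:3 O:1
Element totals:
  C: 8
  H: 10
  N: 2
  O: 3
Molecular formula: C8H10N2O3.
Molar mass = 182.179 g/mol.
Mass from O: 3 × 15.999 = 47.997 g/mol.
%O = 47.997 / 182.179 × 100 = 26.35%.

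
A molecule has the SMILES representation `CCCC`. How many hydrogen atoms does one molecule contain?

Atom tally by fragment:
  CH3 → C:1 H:3
  CH2 → C:1 H:2
  CH2 → C:1 H:2
  CH3 → C:1 H:3
Element totals:
  C: 4
  H: 10

10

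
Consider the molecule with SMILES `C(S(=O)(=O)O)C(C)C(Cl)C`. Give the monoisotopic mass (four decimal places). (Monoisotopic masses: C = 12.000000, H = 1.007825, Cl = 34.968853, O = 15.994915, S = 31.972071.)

186.0117

Atom tally by fragment:
  HO3SCH2 → C:1 H:3 S:1 O:3
  CH(CH3) → C:2 H:4
  CH(Cl) → C:1 H:1 Cl:1
  CH3 → C:1 H:3
Element totals:
  C: 5
  H: 11
  Cl: 1
  O: 3
  S: 1
Molecular formula: C5H11ClO3S.
  M = 5(12.0) + 11(1.007825) + 34.968853 + 3(15.994915) + 31.972071
    = 60.000000 + 11.086075 + 34.968853 + 47.984745 + 31.972071 = 186.011744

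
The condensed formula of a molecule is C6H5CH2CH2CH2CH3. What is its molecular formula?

C10H14

Element totals:
  C: 10
  H: 14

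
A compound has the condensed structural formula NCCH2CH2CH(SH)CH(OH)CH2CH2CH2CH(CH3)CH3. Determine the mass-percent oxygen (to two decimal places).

Element totals:
  C: 11
  H: 21
  N: 1
  O: 1
  S: 1
Molecular formula: C11H21NOS.
Molar mass = 215.355 g/mol.
Mass from O: 1 × 15.999 = 15.999 g/mol.
%O = 15.999 / 215.355 × 100 = 7.43%.

7.43%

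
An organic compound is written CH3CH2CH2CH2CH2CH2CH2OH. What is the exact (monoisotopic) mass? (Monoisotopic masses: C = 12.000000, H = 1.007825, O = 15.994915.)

Element totals:
  C: 7
  H: 16
  O: 1
Molecular formula: C7H16O.
  M = 7(12.0) + 16(1.007825) + 15.994915
    = 84.000000 + 16.125200 + 15.994915 = 116.120115

116.1201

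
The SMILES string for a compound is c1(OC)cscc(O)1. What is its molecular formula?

Atom tally by fragment:
  thiophene ring core → C:4 H:4 S:1
  (− 2 ring H displaced by substituents)
  + OCH3 → C:1 H:3 O:1
  + OH → O:1 H:1
Element totals:
  C: 5
  H: 6
  O: 2
  S: 1

C5H6O2S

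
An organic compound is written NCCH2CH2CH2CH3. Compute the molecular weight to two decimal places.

83.13 g/mol

Atom tally by fragment:
  NCCH2 → C:2 H:2 N:1
  CH2 → C:1 H:2
  CH2 → C:1 H:2
  CH3 → C:1 H:3
Element totals:
  C: 5
  H: 9
  N: 1
Molecular formula: C5H9N.
  M = 5(12.011) + 9(1.008) + 14.007
    = 60.055 + 9.072 + 14.007 = 83.134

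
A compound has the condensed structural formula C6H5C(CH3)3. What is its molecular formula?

Element totals:
  C: 10
  H: 14

C10H14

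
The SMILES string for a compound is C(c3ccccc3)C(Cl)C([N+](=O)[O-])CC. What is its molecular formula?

C11H14ClNO2

Atom tally by fragment:
  C6H5CH2 → C:7 H:7
  CH(Cl) → C:1 H:1 Cl:1
  CH(NO2) → C:1 H:1 N:1 O:2
  CH2 → C:1 H:2
  CH3 → C:1 H:3
Element totals:
  C: 11
  H: 14
  Cl: 1
  N: 1
  O: 2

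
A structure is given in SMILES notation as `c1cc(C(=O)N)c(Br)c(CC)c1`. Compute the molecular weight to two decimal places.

Atom tally by fragment:
  benzene ring core → C:6 H:6
  (− 3 ring H displaced by substituents)
  + CONH2 → C:1 H:2 O:1 N:1
  + Br → Br:1
  + C2H5 → C:2 H:5
Element totals:
  C: 9
  H: 10
  Br: 1
  N: 1
  O: 1
Molecular formula: C9H10BrNO.
  M = 9(12.011) + 10(1.008) + 79.904 + 14.007 + 15.999
    = 108.099 + 10.080 + 79.904 + 14.007 + 15.999 = 228.089

228.09 g/mol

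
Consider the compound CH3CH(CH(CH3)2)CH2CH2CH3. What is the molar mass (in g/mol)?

Atom tally by fragment:
  CH3 → C:1 H:3
  CH(CH(CH3)2) → C:4 H:8
  CH2 → C:1 H:2
  CH2 → C:1 H:2
  CH3 → C:1 H:3
Element totals:
  C: 8
  H: 18
Molecular formula: C8H18.
  M = 8(12.011) + 18(1.008)
    = 96.088 + 18.144 = 114.232

114.23 g/mol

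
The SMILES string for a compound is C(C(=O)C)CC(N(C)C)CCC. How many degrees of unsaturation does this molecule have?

1

Atom tally by fragment:
  CH3COCH2 → C:3 H:5 O:1
  CH2 → C:1 H:2
  CH(N(CH3)2) → C:3 H:7 N:1
  CH2 → C:1 H:2
  CH2 → C:1 H:2
  CH3 → C:1 H:3
Element totals:
  C: 10
  H: 21
  N: 1
  O: 1
Molecular formula: C10H21NO.
DoU = (2C + 2 + N − H − X) / 2 = (2·10 + 2 + 1 − 21 − 0) / 2 = 1.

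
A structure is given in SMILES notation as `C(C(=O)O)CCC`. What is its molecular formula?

C5H10O2

Atom tally by fragment:
  HOOCCH2 → C:2 H:3 O:2
  CH2 → C:1 H:2
  CH2 → C:1 H:2
  CH3 → C:1 H:3
Element totals:
  C: 5
  H: 10
  O: 2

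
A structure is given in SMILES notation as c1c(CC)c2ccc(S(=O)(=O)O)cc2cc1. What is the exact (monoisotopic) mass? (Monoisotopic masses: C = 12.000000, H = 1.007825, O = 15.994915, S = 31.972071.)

236.0507

Atom tally by fragment:
  naphthalene ring system core → C:10 H:8
  (− 2 ring H displaced by substituents)
  + C2H5 → C:2 H:5
  + SO3H → S:1 O:3 H:1
Element totals:
  C: 12
  H: 12
  O: 3
  S: 1
Molecular formula: C12H12O3S.
  M = 12(12.0) + 12(1.007825) + 3(15.994915) + 31.972071
    = 144.000000 + 12.093900 + 47.984745 + 31.972071 = 236.050716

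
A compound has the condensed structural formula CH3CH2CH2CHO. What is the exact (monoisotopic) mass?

Atom tally by fragment:
  CH3 → C:1 H:3
  CH2 → C:1 H:2
  CH2CHO → C:2 H:3 O:1
Element totals:
  C: 4
  H: 8
  O: 1
Molecular formula: C4H8O.
  M = 4(12.0) + 8(1.007825) + 15.994915
    = 48.000000 + 8.062600 + 15.994915 = 72.057515

72.0575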